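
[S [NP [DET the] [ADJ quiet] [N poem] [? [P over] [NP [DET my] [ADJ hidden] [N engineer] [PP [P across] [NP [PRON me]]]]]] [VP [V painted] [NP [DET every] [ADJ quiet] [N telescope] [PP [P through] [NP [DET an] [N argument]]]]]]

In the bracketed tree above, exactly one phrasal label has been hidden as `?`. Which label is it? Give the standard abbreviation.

PP

The `?` node immediately contains: P 'over', NP. That is the internal structure of a prepositional phrase, so the label is PP.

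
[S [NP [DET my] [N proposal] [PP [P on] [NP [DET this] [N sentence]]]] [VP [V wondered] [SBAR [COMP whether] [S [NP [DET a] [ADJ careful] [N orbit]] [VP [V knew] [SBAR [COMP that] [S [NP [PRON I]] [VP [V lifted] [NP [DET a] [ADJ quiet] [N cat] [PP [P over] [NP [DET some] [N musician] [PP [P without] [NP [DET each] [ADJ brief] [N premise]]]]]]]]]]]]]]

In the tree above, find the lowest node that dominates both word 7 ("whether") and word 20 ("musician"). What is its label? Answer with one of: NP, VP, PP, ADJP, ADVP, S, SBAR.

SBAR

Both words fall inside [SBAR whether a careful orbit knew that I lifted a quiet cat over some musician without each brief premise] (words 7–24), and no smaller constituent contains them both. Label: SBAR.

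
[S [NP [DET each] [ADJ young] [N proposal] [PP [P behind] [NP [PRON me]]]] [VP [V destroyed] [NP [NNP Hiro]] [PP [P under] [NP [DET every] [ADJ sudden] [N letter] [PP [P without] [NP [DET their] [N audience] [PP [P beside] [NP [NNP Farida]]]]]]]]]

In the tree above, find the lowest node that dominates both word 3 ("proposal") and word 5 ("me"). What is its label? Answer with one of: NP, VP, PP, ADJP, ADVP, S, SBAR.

NP

Word 3 lies under S → NP → N; word 5 lies under S → NP → PP → NP → PRON. The lowest shared node is the NP.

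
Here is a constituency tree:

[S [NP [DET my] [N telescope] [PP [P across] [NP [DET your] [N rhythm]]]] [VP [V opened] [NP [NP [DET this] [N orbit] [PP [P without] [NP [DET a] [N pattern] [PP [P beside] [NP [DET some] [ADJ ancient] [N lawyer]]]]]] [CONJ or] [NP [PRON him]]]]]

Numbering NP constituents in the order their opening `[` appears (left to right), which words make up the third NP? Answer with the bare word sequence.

this orbit without a pattern beside some ancient lawyer or him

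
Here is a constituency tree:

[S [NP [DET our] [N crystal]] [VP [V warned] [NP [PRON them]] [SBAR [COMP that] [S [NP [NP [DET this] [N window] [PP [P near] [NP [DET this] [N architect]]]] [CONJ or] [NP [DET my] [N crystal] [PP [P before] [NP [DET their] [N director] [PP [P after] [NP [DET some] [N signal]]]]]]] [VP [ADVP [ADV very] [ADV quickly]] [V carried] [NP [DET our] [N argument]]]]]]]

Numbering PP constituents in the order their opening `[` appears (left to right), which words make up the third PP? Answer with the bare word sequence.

The PP opening brackets appear, in order, over: "near this architect"; "before their director after some signal"; "after some signal". The third one spans "after some signal".

after some signal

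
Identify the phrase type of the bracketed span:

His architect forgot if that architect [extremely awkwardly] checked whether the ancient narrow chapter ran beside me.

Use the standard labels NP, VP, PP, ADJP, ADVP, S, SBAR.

ADVP

The span is built around the adverb "awkwardly" — an adverb phrase (ADVP).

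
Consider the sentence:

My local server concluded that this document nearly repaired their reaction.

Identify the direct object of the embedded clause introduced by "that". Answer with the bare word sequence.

their reaction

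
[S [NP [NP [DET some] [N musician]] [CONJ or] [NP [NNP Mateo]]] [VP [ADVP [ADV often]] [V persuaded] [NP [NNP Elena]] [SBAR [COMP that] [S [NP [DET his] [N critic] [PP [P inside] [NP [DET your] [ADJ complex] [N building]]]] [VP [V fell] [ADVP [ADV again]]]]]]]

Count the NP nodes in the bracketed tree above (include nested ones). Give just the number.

Scanning left to right, an opening `[NP` appears at word positions 1, 1, 4, 7, 9, 12 — 6 in total.

6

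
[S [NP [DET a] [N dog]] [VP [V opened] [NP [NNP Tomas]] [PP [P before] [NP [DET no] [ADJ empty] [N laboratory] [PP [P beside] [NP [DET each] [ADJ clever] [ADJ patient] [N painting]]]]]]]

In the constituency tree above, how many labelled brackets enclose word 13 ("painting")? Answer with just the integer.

7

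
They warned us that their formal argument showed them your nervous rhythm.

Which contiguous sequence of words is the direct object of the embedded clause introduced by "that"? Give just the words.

The verb of the embedded clause introduced by "that" is "showed"; its direct object is the NP "your nervous rhythm".

your nervous rhythm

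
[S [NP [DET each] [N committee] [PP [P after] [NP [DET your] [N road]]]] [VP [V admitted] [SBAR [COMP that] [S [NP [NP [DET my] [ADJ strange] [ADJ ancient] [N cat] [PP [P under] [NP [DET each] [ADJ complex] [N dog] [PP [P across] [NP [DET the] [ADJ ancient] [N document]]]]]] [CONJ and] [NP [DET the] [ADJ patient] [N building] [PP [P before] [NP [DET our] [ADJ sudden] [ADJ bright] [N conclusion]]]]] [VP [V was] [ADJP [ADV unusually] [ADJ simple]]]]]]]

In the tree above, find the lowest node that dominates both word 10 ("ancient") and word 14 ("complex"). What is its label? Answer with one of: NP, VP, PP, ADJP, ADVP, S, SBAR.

NP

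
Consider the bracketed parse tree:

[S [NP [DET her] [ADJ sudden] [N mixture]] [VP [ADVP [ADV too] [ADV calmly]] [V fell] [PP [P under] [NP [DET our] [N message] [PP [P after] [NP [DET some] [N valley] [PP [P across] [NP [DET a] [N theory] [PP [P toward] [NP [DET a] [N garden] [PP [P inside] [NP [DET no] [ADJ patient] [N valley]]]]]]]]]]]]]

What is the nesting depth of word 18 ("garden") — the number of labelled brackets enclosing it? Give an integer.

Counting open brackets not yet closed at "garden": [S [VP [PP [NP [PP [NP [PP [NP [PP [NP [N = 11.

11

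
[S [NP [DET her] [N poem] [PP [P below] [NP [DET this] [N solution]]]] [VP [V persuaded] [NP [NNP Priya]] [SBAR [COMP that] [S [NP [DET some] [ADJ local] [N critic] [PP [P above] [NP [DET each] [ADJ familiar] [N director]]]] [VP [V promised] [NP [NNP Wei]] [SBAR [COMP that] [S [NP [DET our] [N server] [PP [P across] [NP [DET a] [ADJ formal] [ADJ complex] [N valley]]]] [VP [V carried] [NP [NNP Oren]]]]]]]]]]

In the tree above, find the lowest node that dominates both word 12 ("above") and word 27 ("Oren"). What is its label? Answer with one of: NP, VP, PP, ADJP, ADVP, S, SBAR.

S

The smallest bracket enclosing both words is [S some local critic above each familiar director promised Wei that our server across a formal complex valley carried Oren], so the label is S.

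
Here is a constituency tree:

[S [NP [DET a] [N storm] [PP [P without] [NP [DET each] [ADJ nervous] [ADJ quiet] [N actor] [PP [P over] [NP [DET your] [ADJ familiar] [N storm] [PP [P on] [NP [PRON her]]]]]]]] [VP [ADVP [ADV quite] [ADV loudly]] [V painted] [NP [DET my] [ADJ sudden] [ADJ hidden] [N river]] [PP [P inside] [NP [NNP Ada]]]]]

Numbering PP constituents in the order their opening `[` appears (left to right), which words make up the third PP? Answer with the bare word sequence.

on her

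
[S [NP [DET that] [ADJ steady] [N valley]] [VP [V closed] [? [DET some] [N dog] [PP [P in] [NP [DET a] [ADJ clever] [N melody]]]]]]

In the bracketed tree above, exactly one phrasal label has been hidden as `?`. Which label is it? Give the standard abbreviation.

NP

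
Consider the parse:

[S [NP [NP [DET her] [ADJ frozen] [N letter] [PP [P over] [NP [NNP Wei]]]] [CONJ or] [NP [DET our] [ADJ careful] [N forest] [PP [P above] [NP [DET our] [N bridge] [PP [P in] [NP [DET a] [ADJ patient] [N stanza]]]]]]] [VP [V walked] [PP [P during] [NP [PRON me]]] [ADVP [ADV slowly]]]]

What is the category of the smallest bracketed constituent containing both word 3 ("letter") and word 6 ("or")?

NP

The smallest bracket enclosing both words is [NP her frozen letter over Wei or our careful forest above our bridge in a patient stanza], so the label is NP.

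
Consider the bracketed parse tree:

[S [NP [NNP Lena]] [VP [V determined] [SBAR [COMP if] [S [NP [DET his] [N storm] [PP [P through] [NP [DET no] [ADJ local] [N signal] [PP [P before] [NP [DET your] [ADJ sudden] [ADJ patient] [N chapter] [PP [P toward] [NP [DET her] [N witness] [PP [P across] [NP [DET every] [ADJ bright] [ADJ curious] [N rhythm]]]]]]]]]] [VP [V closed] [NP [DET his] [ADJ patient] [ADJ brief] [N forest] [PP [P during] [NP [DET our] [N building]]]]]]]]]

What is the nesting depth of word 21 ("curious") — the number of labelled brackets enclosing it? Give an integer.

Path from the root down to the word: S → VP → SBAR → S → NP → PP → NP → PP → NP → PP → NP → PP → NP → ADJ. That is 14 enclosing brackets.

14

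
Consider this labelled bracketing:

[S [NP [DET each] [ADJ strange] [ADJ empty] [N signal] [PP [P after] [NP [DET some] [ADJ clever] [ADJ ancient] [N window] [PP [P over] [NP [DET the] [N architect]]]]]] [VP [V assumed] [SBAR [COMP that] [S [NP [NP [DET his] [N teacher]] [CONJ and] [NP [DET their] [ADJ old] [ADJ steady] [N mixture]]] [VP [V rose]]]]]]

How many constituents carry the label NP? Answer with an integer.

Listing each NP by its span: [NP each strange empty signal after some clever ancient window over the architect]; [NP some clever ancient window over the architect]; [NP the architect]; [NP his teacher and their old steady mixture]; [NP his teacher]; [NP their old steady mixture] — that makes 6.

6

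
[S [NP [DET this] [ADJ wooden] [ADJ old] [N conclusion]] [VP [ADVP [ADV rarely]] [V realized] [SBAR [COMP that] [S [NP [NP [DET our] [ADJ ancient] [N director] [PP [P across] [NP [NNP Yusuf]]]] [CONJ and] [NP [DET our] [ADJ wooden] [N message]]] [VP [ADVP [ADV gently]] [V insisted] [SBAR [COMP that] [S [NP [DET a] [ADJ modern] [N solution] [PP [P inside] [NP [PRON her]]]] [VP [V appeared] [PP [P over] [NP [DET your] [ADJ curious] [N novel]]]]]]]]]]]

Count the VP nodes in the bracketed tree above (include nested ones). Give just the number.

3

Listing each VP by its span: [VP rarely realized that our ancient director across Yusuf and our wooden message gently insisted that a modern solution inside her appeared over your curious novel]; [VP gently insisted that a modern solution inside her appeared over your curious novel]; [VP appeared over your curious novel] — that makes 3.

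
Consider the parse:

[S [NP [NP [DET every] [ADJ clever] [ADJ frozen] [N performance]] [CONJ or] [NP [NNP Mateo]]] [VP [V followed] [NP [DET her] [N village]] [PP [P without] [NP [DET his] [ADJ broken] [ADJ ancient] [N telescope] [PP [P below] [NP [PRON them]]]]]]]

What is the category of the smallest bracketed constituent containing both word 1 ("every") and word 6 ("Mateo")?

NP

The smallest bracket enclosing both words is [NP every clever frozen performance or Mateo], so the label is NP.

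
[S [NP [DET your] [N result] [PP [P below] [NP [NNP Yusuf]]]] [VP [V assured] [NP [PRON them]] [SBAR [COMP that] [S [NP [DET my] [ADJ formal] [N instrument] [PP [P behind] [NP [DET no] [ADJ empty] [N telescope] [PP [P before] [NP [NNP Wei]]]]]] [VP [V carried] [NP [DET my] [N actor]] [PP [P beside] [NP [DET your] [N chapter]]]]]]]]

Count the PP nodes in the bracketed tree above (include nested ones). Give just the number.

4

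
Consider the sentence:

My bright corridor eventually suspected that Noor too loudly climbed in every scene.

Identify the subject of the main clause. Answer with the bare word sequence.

my bright corridor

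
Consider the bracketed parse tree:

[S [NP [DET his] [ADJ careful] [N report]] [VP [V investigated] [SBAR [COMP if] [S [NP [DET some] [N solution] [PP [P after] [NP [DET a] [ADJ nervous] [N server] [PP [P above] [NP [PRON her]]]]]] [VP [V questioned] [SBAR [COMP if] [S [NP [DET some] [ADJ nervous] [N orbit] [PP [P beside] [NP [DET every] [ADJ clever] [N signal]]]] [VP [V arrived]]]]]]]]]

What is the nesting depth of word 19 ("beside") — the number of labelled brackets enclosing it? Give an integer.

10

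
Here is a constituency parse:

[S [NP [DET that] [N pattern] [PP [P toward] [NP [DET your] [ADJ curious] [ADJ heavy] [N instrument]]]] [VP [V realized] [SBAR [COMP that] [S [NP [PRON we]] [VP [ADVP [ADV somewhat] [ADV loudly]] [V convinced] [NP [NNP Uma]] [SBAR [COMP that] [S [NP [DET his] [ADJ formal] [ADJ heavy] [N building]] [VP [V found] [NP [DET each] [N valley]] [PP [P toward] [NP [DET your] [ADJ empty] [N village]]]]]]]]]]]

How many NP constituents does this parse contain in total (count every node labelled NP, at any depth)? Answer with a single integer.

Listing each NP by its span: [NP that pattern toward your curious heavy instrument]; [NP your curious heavy instrument]; [NP we]; [NP Uma]; [NP his formal heavy building]; [NP each valley] … — that makes 7.

7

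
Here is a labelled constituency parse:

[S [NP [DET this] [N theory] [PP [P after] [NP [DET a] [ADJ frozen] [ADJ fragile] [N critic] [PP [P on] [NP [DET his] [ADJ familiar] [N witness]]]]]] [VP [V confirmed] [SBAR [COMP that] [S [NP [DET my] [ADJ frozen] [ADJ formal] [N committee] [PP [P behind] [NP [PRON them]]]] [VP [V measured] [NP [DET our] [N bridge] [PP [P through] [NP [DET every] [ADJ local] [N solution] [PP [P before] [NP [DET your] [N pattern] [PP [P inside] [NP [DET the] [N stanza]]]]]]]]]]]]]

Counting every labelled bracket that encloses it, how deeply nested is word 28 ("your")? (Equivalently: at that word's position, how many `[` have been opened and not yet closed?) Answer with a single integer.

11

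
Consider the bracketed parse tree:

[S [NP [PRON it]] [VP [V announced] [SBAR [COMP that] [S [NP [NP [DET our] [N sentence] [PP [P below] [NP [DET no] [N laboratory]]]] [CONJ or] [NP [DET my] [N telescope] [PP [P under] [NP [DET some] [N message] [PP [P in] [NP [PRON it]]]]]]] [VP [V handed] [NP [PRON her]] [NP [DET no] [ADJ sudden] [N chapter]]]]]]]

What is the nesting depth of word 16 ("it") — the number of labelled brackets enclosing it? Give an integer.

11

Counting open brackets not yet closed at "it": [S [VP [SBAR [S [NP [NP [PP [NP [PP [NP [PRON = 11.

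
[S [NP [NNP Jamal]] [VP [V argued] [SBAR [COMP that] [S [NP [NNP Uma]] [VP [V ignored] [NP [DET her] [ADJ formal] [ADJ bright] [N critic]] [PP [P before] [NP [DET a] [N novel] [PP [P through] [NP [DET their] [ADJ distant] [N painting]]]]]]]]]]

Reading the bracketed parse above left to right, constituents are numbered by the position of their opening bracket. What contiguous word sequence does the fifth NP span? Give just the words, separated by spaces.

In left-to-right order the NP constituents are "Jamal"; "Uma"; "her formal bright critic"; "a novel through their distant painting"; "their distant painting". Number 5 is "their distant painting".

their distant painting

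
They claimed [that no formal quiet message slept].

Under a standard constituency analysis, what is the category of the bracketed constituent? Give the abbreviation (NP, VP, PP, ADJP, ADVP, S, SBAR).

The span is built around the complementizer "that" — a subordinate clause (SBAR).

SBAR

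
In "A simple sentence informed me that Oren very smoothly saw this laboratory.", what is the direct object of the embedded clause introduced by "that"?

"saw" heads the VP of the embedded clause introduced by "that", and "this laboratory" is its direct object.

this laboratory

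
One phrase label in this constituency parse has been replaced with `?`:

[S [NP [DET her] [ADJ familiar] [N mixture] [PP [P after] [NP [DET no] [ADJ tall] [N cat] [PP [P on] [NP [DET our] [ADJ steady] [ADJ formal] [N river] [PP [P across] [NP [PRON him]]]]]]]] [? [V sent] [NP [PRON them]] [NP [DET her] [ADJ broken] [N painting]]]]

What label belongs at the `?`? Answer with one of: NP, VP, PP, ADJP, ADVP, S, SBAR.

VP

A constituent whose immediate children are V 'sent', NP, NP is a verb phrase: VP.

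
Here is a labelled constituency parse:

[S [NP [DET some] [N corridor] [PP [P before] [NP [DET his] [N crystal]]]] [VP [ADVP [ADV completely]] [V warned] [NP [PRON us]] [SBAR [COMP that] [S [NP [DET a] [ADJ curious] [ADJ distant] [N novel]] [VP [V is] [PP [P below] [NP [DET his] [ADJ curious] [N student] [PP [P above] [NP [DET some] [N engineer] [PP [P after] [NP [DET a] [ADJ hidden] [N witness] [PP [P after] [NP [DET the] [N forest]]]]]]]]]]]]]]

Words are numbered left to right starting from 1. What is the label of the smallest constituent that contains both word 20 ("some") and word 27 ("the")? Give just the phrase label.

Both words fall inside [NP some engineer after a hidden witness after the forest] (words 20–28), and no smaller constituent contains them both. Label: NP.

NP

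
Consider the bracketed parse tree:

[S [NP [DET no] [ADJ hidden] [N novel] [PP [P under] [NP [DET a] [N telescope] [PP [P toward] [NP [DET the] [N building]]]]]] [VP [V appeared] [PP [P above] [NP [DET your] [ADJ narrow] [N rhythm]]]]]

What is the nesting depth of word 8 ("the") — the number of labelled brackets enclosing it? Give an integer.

7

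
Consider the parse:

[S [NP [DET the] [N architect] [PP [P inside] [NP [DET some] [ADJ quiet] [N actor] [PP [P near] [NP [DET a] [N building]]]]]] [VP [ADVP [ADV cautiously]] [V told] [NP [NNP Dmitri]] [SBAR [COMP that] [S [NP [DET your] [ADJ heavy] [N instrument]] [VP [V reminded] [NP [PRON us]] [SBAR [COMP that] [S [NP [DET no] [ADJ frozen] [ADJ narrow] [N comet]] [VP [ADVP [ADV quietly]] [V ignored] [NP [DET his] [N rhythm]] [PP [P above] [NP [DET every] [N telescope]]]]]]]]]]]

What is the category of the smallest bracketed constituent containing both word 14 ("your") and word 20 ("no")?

Word 14 lies under S → VP → SBAR → S → NP → DET; word 20 lies under S → VP → SBAR → S → VP → SBAR → S → NP → DET. The lowest shared node is the S.

S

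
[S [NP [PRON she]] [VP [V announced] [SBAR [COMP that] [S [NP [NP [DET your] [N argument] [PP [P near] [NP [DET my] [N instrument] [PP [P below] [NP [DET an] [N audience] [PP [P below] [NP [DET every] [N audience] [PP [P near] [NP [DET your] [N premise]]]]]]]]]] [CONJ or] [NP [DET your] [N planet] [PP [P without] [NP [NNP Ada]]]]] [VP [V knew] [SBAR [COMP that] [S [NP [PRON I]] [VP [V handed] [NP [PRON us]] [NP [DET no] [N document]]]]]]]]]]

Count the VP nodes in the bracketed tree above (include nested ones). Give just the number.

3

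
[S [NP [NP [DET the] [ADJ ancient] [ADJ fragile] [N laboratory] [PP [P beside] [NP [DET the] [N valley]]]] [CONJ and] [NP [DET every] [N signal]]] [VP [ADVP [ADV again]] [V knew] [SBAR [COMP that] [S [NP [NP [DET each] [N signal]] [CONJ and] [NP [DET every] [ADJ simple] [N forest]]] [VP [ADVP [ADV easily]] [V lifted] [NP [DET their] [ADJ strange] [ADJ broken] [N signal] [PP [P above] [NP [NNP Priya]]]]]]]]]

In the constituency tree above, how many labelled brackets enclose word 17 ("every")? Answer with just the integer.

Path from the root down to the word: S → VP → SBAR → S → NP → NP → DET. That is 7 enclosing brackets.

7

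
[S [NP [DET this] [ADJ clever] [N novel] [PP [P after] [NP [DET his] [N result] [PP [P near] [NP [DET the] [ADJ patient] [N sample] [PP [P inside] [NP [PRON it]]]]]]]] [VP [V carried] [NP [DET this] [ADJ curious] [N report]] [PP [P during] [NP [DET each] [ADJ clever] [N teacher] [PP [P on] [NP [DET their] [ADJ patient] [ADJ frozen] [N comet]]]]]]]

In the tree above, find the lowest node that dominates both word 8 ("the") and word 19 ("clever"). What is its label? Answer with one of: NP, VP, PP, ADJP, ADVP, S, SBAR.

S

Both words fall inside [S this clever novel after his result near the patient sample inside it carried this curious report during each clever teacher on their patient frozen comet] (words 1–25), and no smaller constituent contains them both. Label: S.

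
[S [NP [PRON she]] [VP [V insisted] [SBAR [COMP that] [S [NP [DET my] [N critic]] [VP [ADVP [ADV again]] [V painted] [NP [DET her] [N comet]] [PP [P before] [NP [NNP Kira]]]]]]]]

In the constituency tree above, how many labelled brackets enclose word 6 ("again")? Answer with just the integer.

7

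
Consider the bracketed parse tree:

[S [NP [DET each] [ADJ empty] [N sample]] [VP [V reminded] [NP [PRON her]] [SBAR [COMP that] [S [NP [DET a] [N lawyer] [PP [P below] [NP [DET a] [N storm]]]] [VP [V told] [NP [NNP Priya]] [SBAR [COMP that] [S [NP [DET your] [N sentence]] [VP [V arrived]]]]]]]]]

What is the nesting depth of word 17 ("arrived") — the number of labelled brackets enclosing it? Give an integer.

9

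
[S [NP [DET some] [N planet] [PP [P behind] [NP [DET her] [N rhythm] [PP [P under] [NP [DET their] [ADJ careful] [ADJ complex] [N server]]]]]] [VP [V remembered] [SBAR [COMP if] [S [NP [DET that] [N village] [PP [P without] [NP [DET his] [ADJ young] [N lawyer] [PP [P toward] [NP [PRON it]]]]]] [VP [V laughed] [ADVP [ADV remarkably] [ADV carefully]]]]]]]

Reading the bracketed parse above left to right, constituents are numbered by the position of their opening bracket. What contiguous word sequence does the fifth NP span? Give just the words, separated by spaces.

In left-to-right order the NP constituents are "some planet behind her rhythm under their careful complex server"; "her rhythm under their careful complex server"; "their careful complex server"; "that village without his young lawyer toward it"; "his young lawyer toward it"; "it". Number 5 is "his young lawyer toward it".

his young lawyer toward it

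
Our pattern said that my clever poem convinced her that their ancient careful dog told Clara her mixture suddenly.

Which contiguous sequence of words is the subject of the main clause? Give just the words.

In the main clause the verb is "said"; the NP preceding it, "our pattern", is the subject.

our pattern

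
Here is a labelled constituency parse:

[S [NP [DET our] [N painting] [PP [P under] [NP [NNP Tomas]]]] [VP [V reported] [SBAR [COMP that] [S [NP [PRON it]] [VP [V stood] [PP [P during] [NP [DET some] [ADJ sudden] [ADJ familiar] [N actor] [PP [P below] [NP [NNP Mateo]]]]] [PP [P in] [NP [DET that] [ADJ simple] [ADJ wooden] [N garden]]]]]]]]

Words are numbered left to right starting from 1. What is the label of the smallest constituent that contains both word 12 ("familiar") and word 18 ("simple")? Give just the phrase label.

VP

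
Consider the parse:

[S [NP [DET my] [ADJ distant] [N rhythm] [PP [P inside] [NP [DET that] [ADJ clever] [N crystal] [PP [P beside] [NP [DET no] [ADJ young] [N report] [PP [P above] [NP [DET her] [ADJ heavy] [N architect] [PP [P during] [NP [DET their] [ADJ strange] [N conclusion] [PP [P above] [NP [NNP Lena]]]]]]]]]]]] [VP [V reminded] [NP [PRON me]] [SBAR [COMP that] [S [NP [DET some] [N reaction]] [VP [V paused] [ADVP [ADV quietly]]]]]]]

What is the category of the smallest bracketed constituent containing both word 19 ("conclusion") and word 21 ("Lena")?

NP

The smallest bracket enclosing both words is [NP their strange conclusion above Lena], so the label is NP.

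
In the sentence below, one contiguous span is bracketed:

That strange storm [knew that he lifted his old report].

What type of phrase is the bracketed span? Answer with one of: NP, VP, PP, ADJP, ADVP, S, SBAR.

VP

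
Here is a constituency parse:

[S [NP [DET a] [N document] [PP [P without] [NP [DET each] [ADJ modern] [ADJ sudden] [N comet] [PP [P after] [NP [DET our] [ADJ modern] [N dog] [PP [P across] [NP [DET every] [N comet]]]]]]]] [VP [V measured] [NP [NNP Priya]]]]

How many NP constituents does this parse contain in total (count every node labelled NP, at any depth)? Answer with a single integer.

The NP constituents are: [NP a document without each modern sudden comet after our modern dog across every comet]; [NP each modern sudden comet after our modern dog across every comet]; [NP our modern dog across every comet]; [NP every comet]; [NP Priya]. Total: 5.

5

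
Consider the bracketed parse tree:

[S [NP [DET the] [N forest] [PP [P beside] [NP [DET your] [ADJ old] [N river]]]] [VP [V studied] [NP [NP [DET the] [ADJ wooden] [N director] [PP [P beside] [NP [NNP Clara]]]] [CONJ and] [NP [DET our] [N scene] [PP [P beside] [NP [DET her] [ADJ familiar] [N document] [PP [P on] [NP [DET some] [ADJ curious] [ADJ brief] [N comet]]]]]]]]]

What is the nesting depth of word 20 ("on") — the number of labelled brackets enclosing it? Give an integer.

Path from the root down to the word: S → VP → NP → NP → PP → NP → PP → P. That is 8 enclosing brackets.

8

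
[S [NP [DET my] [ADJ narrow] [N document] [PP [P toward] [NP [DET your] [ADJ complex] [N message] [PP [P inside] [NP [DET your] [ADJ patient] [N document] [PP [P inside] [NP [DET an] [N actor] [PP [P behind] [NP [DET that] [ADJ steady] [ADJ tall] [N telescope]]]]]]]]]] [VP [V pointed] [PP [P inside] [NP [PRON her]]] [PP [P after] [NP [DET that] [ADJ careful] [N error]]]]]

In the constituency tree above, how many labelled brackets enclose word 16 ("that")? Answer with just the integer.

11

Counting open brackets not yet closed at "that": [S [NP [PP [NP [PP [NP [PP [NP [PP [NP [DET = 11.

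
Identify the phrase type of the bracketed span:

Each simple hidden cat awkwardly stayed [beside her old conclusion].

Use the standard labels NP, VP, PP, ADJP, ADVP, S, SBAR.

PP

The span is built around the preposition "beside" — a prepositional phrase (PP).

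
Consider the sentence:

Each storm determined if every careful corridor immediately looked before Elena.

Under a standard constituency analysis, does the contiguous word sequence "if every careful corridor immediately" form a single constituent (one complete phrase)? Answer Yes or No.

No

The smallest constituent containing the whole sequence is the subordinate clause [SBAR if every careful corridor immediately looked before Elena], but the sequence is only part of it — it straddles the boundary between complementizer "if" and clause "every careful corridor immediately looked before Elena".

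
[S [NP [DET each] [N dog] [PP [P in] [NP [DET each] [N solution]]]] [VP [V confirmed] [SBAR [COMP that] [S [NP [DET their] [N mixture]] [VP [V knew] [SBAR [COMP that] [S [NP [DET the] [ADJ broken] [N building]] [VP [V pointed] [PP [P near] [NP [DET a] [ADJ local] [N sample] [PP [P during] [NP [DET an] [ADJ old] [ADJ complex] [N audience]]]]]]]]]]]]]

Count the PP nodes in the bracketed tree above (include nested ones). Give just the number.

3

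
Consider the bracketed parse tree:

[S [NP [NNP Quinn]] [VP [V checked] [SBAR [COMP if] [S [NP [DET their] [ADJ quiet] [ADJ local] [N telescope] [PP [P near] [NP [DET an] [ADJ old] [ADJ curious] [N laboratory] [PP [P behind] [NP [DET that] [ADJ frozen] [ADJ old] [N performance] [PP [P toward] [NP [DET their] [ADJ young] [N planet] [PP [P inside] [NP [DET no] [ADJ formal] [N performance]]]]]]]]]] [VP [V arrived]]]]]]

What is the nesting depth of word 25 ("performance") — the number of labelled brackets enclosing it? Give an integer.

14

Path from the root down to the word: S → VP → SBAR → S → NP → PP → NP → PP → NP → PP → NP → PP → NP → N. That is 14 enclosing brackets.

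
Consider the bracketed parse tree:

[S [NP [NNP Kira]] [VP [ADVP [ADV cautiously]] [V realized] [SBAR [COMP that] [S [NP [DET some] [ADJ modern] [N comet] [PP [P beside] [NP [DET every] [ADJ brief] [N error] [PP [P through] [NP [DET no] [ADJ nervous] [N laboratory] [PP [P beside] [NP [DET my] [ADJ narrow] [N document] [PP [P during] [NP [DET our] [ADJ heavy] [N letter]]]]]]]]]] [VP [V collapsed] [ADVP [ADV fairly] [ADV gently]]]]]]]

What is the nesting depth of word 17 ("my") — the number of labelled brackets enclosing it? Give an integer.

Counting open brackets not yet closed at "my": [S [VP [SBAR [S [NP [PP [NP [PP [NP [PP [NP [DET = 12.

12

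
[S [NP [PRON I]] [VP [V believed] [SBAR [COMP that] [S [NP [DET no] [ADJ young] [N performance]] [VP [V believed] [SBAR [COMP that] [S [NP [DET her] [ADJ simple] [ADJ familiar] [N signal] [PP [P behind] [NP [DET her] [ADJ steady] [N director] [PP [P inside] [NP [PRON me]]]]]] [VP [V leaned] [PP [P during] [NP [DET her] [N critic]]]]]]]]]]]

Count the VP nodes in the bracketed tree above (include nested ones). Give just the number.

3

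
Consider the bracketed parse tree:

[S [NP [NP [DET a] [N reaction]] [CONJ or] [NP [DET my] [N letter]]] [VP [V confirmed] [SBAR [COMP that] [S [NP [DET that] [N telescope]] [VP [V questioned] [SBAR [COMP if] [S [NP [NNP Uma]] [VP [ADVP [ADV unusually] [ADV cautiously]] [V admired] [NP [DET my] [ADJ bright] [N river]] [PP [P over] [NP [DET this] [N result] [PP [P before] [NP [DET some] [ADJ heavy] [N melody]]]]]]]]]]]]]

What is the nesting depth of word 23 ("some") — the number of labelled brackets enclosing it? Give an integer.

13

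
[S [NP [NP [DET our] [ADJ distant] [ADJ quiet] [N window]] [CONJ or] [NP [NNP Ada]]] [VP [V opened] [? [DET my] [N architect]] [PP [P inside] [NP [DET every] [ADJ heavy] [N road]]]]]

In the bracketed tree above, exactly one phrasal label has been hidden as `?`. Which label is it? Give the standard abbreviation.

NP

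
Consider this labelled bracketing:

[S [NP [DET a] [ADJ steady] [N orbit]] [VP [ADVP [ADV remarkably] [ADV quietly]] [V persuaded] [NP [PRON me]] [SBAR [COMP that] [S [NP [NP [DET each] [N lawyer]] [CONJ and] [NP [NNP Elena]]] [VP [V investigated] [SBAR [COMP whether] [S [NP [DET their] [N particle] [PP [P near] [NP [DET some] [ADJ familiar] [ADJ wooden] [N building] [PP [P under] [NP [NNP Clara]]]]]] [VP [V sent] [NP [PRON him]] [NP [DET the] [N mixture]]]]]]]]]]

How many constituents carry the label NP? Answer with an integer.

10

Scanning left to right, an opening `[NP` appears at word positions 1, 7, 9, 9, 12, 15, 18, 23, 25, 26 — 10 in total.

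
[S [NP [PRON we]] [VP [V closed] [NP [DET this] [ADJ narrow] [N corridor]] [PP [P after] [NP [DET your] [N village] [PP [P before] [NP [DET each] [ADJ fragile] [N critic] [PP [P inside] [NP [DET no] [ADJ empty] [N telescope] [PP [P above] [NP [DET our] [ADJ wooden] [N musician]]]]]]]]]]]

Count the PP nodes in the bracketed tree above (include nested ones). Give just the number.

4

The PP constituents are: [PP after your village before each fragile critic inside no empty telescope above our wooden musician]; [PP before each fragile critic inside no empty telescope above our wooden musician]; [PP inside no empty telescope above our wooden musician]; [PP above our wooden musician]. Total: 4.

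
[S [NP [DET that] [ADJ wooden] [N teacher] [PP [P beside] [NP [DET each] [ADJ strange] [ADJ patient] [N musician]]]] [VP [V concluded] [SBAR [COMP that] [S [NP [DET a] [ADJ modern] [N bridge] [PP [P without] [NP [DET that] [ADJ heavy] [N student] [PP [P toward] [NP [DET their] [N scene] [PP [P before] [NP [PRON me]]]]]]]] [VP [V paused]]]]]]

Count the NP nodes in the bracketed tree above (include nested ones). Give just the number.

6

The NP constituents are: [NP that wooden teacher beside each strange patient musician]; [NP each strange patient musician]; [NP a modern bridge without that heavy student toward their scene before me]; [NP that heavy student toward their scene before me]; [NP their scene before me]; [NP me]. Total: 6.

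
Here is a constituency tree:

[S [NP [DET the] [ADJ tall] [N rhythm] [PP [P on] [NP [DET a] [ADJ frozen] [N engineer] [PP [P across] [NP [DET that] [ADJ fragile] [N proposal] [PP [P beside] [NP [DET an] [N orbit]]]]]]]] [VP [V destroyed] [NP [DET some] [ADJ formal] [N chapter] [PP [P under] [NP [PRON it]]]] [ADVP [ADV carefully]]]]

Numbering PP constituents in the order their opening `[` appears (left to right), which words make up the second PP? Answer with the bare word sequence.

across that fragile proposal beside an orbit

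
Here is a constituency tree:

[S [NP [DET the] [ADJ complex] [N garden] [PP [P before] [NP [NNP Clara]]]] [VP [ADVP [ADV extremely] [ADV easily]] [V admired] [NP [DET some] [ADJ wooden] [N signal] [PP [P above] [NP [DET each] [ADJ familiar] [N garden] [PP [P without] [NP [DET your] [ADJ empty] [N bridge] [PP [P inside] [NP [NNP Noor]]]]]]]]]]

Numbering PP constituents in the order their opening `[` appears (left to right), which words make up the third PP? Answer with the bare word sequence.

without your empty bridge inside Noor

The PP opening brackets appear, in order, over: "before Clara"; "above each familiar garden without your empty bridge inside Noor"; "without your empty bridge inside Noor"; "inside Noor". The third one spans "without your empty bridge inside Noor".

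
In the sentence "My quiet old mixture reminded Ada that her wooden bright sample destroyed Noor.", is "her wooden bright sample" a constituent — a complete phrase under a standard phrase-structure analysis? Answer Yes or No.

These words form the whole noun phrase headed by "sample", so yes — one constituent.

Yes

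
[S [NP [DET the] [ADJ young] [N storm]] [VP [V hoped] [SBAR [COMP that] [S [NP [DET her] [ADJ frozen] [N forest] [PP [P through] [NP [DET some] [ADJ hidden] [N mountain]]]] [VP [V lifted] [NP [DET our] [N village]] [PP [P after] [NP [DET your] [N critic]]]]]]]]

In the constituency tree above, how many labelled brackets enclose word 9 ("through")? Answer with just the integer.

The word sits inside P, which is inside PP, inside NP, inside S, inside SBAR, inside VP, inside S — 7 brackets in all.

7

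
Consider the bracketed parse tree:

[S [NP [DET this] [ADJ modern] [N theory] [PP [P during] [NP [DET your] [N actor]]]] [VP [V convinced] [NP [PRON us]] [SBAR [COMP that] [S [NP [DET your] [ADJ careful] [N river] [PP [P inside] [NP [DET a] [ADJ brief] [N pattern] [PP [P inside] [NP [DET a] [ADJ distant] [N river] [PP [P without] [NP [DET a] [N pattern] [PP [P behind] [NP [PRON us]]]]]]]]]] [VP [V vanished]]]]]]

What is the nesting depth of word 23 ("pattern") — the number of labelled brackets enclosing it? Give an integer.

Path from the root down to the word: S → VP → SBAR → S → NP → PP → NP → PP → NP → PP → NP → N. That is 12 enclosing brackets.

12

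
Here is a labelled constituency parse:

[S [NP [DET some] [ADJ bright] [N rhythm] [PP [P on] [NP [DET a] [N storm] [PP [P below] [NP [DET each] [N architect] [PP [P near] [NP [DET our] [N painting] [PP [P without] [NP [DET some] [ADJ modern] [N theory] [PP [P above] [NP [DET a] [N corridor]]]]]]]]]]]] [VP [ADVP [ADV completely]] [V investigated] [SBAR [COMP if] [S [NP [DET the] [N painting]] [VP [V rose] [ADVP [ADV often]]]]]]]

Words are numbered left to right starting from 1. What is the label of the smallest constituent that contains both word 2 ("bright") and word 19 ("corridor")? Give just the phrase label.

NP

The smallest bracket enclosing both words is [NP some bright rhythm on a storm below each architect near our painting without some modern theory above a corridor], so the label is NP.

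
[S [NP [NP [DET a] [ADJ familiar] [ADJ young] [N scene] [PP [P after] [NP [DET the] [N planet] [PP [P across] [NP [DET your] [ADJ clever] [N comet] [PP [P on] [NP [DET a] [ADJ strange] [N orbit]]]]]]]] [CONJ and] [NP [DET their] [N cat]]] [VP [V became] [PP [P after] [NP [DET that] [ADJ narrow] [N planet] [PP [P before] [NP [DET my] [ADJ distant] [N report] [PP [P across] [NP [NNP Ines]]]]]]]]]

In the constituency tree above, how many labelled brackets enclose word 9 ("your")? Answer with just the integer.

8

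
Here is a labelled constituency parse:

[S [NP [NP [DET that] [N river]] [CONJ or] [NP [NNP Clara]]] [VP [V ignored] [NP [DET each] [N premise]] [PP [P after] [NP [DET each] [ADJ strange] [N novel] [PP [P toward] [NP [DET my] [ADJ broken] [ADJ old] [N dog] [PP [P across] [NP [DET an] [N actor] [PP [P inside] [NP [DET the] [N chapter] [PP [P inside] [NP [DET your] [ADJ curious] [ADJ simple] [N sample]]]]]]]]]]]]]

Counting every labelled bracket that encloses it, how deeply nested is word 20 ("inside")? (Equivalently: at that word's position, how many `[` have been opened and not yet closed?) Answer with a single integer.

10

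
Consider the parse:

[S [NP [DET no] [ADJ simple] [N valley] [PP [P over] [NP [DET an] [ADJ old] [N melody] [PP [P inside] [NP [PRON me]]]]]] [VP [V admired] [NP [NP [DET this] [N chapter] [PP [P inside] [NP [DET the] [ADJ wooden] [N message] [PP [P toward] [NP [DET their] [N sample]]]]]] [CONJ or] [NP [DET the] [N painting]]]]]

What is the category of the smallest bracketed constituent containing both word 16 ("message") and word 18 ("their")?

The smallest bracket enclosing both words is [NP the wooden message toward their sample], so the label is NP.

NP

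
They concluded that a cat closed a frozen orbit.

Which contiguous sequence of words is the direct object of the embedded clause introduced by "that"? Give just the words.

a frozen orbit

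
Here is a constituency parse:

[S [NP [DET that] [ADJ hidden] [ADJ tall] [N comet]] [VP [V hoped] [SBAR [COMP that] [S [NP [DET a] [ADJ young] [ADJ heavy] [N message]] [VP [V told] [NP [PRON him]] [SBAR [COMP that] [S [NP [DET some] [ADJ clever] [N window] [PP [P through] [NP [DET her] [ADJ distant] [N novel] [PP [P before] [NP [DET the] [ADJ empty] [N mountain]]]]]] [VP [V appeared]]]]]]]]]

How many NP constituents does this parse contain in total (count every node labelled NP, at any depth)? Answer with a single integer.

6

The NP constituents are: [NP that hidden tall comet]; [NP a young heavy message]; [NP him]; [NP some clever window through her distant novel before the empty mountain]; [NP her distant novel before the empty mountain]; [NP the empty mountain]. Total: 6.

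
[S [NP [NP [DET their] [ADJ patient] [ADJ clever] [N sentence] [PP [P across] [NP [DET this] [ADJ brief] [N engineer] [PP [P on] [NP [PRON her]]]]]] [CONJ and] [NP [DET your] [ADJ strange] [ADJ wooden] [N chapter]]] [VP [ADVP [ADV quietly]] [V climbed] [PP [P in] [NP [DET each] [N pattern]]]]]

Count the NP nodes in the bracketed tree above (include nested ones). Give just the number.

Scanning left to right, an opening `[NP` appears at word positions 1, 1, 6, 10, 12, 19 — 6 in total.

6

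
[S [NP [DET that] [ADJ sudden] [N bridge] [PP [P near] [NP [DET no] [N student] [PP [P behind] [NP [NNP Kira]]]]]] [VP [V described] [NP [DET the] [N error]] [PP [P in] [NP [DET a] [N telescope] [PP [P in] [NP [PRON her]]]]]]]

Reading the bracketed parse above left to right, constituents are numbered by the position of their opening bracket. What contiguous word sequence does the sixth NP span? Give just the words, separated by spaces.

In left-to-right order the NP constituents are "that sudden bridge near no student behind Kira"; "no student behind Kira"; "Kira"; "the error"; "a telescope in her"; "her". Number 6 is "her".

her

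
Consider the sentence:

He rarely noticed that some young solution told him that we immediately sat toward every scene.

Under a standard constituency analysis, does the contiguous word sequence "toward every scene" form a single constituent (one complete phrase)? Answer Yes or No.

Yes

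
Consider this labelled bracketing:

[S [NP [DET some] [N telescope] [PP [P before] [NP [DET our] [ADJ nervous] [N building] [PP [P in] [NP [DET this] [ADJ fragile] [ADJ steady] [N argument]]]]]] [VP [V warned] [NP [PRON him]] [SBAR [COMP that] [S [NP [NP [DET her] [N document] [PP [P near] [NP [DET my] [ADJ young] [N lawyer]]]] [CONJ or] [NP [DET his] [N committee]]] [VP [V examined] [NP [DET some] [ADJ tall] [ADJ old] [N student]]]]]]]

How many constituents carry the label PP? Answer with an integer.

3

Listing each PP by its span: [PP before our nervous building in this fragile steady argument]; [PP in this fragile steady argument]; [PP near my young lawyer] — that makes 3.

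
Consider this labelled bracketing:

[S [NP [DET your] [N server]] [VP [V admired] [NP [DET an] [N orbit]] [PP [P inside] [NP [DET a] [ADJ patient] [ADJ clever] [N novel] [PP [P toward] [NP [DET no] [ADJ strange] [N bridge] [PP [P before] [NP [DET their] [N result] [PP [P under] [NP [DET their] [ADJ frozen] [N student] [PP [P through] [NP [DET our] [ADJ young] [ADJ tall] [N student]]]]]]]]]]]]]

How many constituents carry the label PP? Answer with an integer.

5

Listing each PP by its span: [PP inside a patient clever novel toward no strange bridge before their result under their frozen student through our young tall student]; [PP toward no strange bridge before their result under their frozen student through our young tall student]; [PP before their result under their frozen student through our young tall student]; [PP under their frozen student through our young tall student]; [PP through our young tall student] — that makes 5.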